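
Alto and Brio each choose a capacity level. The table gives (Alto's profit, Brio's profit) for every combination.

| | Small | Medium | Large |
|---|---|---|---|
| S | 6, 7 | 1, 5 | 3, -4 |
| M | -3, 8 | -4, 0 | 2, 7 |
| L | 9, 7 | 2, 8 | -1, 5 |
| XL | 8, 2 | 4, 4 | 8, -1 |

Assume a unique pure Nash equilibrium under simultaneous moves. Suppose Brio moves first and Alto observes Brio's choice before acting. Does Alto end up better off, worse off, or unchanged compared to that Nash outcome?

better off

Solve by backward induction (Brio leads).
- Small: BR = L, leader payoff 7.
- Medium: BR = XL, leader payoff 4.
- Large: BR = XL, leader payoff -1.
Maximizing over 7, 4, -1, Brio chooses Small. Subgame-perfect outcome: (L, Small) with payoffs (9, 7).
Under simultaneous play:
Alto's best replies: Small→L; Medium→XL; Large→XL.
Brio's best replies: S→Small; M→Small; L→Medium; XL→Medium.
The unique mutual best reply is (XL, Medium), giving (4, 4).
Alto earns 9 sequentially versus 4 at the Nash outcome: better off.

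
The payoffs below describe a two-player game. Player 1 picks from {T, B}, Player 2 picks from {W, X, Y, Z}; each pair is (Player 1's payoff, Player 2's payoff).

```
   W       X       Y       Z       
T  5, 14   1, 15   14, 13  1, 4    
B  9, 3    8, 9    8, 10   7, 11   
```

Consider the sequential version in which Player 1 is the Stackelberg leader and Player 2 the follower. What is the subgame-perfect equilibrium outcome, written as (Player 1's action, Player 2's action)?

Backward induction with Player 1 moving first.
- T → Player 2 plays X (best of 14, 15, 13, 4); Player 1 gets 1.
- B → Player 2 plays Z (best of 3, 9, 10, 11); Player 1 gets 7.
Among 1, 7, the best is 7 at B. Subgame-perfect outcome: (B, Z) with payoffs (7, 11).

(B, Z)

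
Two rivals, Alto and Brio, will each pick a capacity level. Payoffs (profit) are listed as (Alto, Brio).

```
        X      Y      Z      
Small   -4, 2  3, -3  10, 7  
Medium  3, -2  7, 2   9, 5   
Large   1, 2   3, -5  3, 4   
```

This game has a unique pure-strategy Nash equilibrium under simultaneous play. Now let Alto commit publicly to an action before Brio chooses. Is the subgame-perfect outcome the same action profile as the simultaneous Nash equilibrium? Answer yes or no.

Backward induction with Alto moving first.
- Small: Brio compares 2, -3, 7 and picks Z; Alto would get 10.
- Medium: Brio compares -2, 2, 5 and picks Z; Alto would get 9.
- Large: Brio compares 2, -5, 4 and picks Z; Alto would get 3.
Alto's induced payoffs are 10, 9, 3, so Alto commits to Small. Subgame-perfect outcome: (Small, Z) with payoffs (10, 7).
Under simultaneous play:
Alto's best replies: X→Medium; Y→Medium; Z→Small.
Brio's best replies: Small→Z; Medium→Z; Large→Z.
Only (Small, Z) has each player best-responding; Nash payoffs (10, 7).
Sequential outcome (Small, Z) coincides with the Nash profile (Small, Z).

yes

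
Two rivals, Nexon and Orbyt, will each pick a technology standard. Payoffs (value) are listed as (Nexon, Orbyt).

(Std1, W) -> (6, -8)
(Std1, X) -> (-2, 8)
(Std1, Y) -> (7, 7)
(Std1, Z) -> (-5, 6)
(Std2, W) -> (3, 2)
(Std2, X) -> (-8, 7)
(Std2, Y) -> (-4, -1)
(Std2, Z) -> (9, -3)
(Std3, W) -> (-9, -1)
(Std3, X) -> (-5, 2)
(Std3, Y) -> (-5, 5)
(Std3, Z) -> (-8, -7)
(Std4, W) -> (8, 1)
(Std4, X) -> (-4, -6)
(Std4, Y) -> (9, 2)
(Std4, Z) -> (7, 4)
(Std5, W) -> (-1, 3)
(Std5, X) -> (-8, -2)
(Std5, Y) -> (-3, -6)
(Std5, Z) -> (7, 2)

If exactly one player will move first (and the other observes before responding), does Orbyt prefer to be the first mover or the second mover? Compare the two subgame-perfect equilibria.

If Nexon leads: Orbyt's best replies are Std1→X, Std2→X, Std3→Y, Std4→Z, Std5→W; Nexon's induced payoffs -2, -8, -5, 7, -1; outcome (Std4, Z), payoffs (7, 4).
If Orbyt leads: Nexon's best replies are W→Std4, X→Std1, Y→Std4, Z→Std2; Orbyt's induced payoffs 1, 8, 2, -3; outcome (Std1, X), payoffs (-2, 8).
Orbyt gets 8 moving first and 4 moving second, so Orbyt prefers to move first.

first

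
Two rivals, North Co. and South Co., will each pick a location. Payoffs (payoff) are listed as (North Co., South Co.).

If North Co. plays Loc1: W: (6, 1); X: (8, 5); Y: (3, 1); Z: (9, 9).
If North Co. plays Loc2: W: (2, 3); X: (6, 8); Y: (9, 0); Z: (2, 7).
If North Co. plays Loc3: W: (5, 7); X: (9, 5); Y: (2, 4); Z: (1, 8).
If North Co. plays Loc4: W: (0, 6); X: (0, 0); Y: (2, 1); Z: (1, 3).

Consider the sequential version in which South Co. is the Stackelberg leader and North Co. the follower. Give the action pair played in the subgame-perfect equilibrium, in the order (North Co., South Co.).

Backward induction with South Co. moving first.
- W: North Co. compares 6, 2, 5, 0 and picks Loc1; South Co. would get 1.
- X: North Co. compares 8, 6, 9, 0 and picks Loc3; South Co. would get 5.
- Y: North Co. compares 3, 9, 2, 2 and picks Loc2; South Co. would get 0.
- Z: North Co. compares 9, 2, 1, 1 and picks Loc1; South Co. would get 9.
Maximizing over 1, 5, 0, 9, South Co. chooses Z. Subgame-perfect outcome: (Loc1, Z) with payoffs (9, 9).

(Loc1, Z)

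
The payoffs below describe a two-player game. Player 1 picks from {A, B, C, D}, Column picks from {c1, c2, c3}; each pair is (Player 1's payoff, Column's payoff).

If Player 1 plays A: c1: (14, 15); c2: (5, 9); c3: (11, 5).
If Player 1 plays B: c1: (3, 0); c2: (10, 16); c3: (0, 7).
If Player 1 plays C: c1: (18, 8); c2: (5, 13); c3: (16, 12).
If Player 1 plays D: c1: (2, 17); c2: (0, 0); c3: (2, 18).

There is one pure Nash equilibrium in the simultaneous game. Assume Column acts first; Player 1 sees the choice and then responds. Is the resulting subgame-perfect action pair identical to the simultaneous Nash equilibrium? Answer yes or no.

Player 1 best-responds to each possible Column move:
- c1 → Player 1 plays C (best of 14, 3, 18, 2); Column gets 8.
- c2 → Player 1 plays B (best of 5, 10, 5, 0); Column gets 16.
- c3 → Player 1 plays C (best of 11, 0, 16, 2); Column gets 12.
Among 8, 16, 12, the best is 16 at c2. Subgame-perfect outcome: (B, c2) with payoffs (10, 16).
For the simultaneous game, intersect best replies.
Player 1's best replies: c1→C; c2→B; c3→C.
Column's best replies: A→c1; B→c2; C→c2; D→c3.
Only (B, c2) has each player best-responding; Nash payoffs (10, 16).
Sequential outcome (B, c2) coincides with the Nash profile (B, c2).

yes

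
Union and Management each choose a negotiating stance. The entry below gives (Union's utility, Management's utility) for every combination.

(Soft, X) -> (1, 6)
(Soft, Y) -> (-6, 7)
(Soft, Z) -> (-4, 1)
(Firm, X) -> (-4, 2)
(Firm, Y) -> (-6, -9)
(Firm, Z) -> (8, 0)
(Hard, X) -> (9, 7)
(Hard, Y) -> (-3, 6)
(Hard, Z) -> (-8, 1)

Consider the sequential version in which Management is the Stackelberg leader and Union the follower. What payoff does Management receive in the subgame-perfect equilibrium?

7

Backward induction with Management moving first.
- X → Union plays Hard (best of 1, -4, 9); Management gets 7.
- Y → Union plays Hard (best of -6, -6, -3); Management gets 6.
- Z → Union plays Firm (best of -4, 8, -8); Management gets 0.
Among 7, 6, 0, the best is 7 at X. Subgame-perfect outcome: (Hard, X) with payoffs (9, 7).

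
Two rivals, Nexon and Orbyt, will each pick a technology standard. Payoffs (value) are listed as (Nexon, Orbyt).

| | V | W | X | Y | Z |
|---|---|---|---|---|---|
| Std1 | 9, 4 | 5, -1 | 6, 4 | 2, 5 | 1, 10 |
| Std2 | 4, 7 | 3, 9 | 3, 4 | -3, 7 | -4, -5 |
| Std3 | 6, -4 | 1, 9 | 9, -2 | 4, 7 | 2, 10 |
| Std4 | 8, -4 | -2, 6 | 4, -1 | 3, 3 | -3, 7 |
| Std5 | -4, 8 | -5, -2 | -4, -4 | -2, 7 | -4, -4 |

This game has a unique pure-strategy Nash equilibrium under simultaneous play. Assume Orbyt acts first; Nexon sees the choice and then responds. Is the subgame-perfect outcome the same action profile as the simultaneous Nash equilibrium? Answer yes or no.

Solve by backward induction (Orbyt leads).
- V: BR = Std1, leader payoff 4.
- W: BR = Std1, leader payoff -1.
- X: BR = Std3, leader payoff -2.
- Y: BR = Std3, leader payoff 7.
- Z: BR = Std3, leader payoff 10.
Orbyt's induced payoffs are 4, -1, -2, 7, 10, so Orbyt commits to Z. Subgame-perfect outcome: (Std3, Z) with payoffs (2, 10).
For the simultaneous game, intersect best replies.
Nexon's best replies: V→Std1; W→Std1; X→Std3; Y→Std3; Z→Std3.
Orbyt's best replies: Std1→Z; Std2→W; Std3→Z; Std4→Z; Std5→V.
The unique mutual best reply is (Std3, Z), giving (2, 10).
Sequential outcome (Std3, Z) coincides with the Nash profile (Std3, Z).

yes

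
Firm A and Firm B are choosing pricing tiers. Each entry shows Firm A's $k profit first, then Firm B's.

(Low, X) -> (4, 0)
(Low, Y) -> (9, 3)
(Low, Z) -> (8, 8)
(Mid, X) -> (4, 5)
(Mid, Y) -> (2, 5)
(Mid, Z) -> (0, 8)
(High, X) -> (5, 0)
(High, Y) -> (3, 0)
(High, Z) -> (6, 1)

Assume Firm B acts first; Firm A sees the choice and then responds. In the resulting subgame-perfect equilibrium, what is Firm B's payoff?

Work backward from Firm A's decision.
- X → Firm A plays High (best of 4, 4, 5); Firm B gets 0.
- Y → Firm A plays Low (best of 9, 2, 3); Firm B gets 3.
- Z → Firm A plays Low (best of 8, 0, 6); Firm B gets 8.
Among 0, 3, 8, the best is 8 at Z. Subgame-perfect outcome: (Low, Z) with payoffs (8, 8).

8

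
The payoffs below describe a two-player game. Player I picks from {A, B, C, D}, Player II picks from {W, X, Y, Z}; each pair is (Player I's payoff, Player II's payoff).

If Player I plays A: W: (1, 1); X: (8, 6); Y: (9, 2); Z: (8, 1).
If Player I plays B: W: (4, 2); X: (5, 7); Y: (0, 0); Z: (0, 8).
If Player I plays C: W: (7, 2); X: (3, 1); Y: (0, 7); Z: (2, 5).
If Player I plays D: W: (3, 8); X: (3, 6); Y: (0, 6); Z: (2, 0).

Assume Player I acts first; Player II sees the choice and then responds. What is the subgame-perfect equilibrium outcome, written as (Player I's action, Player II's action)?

(A, X)

Work backward from Player II's decision.
- A → Player II plays X (best of 1, 6, 2, 1); Player I gets 8.
- B → Player II plays Z (best of 2, 7, 0, 8); Player I gets 0.
- C → Player II plays Y (best of 2, 1, 7, 5); Player I gets 0.
- D → Player II plays W (best of 8, 6, 6, 0); Player I gets 3.
Maximizing over 8, 0, 0, 3, Player I chooses A. Subgame-perfect outcome: (A, X) with payoffs (8, 6).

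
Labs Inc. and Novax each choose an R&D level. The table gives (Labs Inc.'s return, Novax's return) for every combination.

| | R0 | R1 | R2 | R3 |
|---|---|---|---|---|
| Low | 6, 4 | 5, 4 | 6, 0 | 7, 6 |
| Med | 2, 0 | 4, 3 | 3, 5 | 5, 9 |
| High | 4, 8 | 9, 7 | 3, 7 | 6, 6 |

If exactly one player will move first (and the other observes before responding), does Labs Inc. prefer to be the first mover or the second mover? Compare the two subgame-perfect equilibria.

second

If Labs Inc. leads: Novax's best replies are Low→R3, Med→R3, High→R0; Labs Inc.'s induced payoffs 7, 5, 4; outcome (Low, R3), payoffs (7, 6).
If Novax leads: Labs Inc.'s best replies are R0→Low, R1→High, R2→Low, R3→Low; Novax's induced payoffs 4, 7, 0, 6; outcome (High, R1), payoffs (9, 7).
Labs Inc. gets 7 moving first and 9 moving second, so Labs Inc. prefers to move second.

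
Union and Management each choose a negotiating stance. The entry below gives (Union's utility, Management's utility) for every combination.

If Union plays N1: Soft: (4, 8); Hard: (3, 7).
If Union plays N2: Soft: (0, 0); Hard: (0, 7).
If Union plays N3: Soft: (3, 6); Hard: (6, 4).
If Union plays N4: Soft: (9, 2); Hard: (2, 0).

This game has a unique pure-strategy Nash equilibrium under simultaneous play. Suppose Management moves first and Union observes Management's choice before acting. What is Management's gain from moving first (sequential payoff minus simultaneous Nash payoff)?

2

Work backward from Union's decision.
- Soft → Union plays N4 (best of 4, 0, 3, 9); Management gets 2.
- Hard → Union plays N3 (best of 3, 0, 6, 2); Management gets 4.
Maximizing over 2, 4, Management chooses Hard. Subgame-perfect outcome: (N3, Hard) with payoffs (6, 4).
Now find the simultaneous Nash equilibrium.
Union's best replies: Soft→N4; Hard→N3.
Management's best replies: N1→Soft; N2→Hard; N3→Soft; N4→Soft.
The unique mutual best reply is (N4, Soft), giving (9, 2).
Management's commitment gain: 4 − 2 = 2.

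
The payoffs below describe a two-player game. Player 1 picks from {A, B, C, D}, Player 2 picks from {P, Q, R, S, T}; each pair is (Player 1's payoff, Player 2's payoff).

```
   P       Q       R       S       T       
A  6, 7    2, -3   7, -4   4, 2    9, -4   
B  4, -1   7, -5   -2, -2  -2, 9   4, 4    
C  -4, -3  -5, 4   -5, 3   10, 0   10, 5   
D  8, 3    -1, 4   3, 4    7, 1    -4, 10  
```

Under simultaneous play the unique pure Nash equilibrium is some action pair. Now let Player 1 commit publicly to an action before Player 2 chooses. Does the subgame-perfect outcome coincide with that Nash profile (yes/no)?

yes

Player 2 best-responds to each possible Player 1 move:
- A: Player 2 compares 7, -3, -4, 2, -4 and picks P; Player 1 would get 6.
- B: Player 2 compares -1, -5, -2, 9, 4 and picks S; Player 1 would get -2.
- C: Player 2 compares -3, 4, 3, 0, 5 and picks T; Player 1 would get 10.
- D: Player 2 compares 3, 4, 4, 1, 10 and picks T; Player 1 would get -4.
Player 1's induced payoffs are 6, -2, 10, -4, so Player 1 commits to C. Subgame-perfect outcome: (C, T) with payoffs (10, 5).
Now find the simultaneous Nash equilibrium.
Player 1's best replies: P→D; Q→B; R→A; S→C; T→C.
Player 2's best replies: A→P; B→S; C→T; D→T.
Only (C, T) has each player best-responding; Nash payoffs (10, 5).
Sequential outcome (C, T) coincides with the Nash profile (C, T).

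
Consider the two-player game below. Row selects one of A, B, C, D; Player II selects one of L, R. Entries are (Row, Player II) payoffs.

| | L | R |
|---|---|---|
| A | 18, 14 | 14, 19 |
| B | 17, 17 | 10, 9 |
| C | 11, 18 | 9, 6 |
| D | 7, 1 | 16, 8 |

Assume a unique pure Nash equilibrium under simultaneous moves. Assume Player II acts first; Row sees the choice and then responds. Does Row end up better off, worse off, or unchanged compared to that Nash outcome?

Backward induction with Player II moving first.
- L: Row compares 18, 17, 11, 7 and picks A; Player II would get 14.
- R: Row compares 14, 10, 9, 16 and picks D; Player II would get 8.
Maximizing over 14, 8, Player II chooses L. Subgame-perfect outcome: (A, L) with payoffs (18, 14).
For the simultaneous game, intersect best replies.
Row's best replies: L→A; R→D.
Player II's best replies: A→R; B→L; C→L; D→R.
The unique mutual best reply is (D, R), giving (16, 8).
Row earns 18 sequentially versus 16 at the Nash outcome: better off.

better off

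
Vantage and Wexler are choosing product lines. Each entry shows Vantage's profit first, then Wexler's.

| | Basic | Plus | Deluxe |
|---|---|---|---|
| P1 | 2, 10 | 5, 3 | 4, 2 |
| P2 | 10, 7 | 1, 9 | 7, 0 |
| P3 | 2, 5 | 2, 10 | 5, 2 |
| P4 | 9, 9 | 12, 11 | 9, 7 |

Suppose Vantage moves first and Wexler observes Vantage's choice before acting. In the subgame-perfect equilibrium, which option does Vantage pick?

P4

Wexler best-responds to each possible Vantage move:
- P1 → Wexler plays Basic (best of 10, 3, 2); Vantage gets 2.
- P2 → Wexler plays Plus (best of 7, 9, 0); Vantage gets 1.
- P3 → Wexler plays Plus (best of 5, 10, 2); Vantage gets 2.
- P4 → Wexler plays Plus (best of 9, 11, 7); Vantage gets 12.
Among 2, 1, 2, 12, the best is 12 at P4. Subgame-perfect outcome: (P4, Plus) with payoffs (12, 11).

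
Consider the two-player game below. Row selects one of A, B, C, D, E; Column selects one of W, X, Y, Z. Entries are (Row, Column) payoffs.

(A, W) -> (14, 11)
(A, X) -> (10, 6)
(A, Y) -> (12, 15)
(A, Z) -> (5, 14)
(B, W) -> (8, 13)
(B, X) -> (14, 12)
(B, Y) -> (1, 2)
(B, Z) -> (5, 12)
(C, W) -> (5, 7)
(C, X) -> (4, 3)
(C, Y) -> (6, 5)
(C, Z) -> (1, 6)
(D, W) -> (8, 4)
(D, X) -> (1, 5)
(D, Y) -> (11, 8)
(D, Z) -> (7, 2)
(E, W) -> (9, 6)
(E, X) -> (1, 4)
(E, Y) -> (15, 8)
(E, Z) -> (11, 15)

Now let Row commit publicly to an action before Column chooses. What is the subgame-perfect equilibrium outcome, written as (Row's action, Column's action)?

Backward induction with Row moving first.
- A: Column compares 11, 6, 15, 14 and picks Y; Row would get 12.
- B: Column compares 13, 12, 2, 12 and picks W; Row would get 8.
- C: Column compares 7, 3, 5, 6 and picks W; Row would get 5.
- D: Column compares 4, 5, 8, 2 and picks Y; Row would get 11.
- E: Column compares 6, 4, 8, 15 and picks Z; Row would get 11.
Among 12, 8, 5, 11, 11, the best is 12 at A. Subgame-perfect outcome: (A, Y) with payoffs (12, 15).

(A, Y)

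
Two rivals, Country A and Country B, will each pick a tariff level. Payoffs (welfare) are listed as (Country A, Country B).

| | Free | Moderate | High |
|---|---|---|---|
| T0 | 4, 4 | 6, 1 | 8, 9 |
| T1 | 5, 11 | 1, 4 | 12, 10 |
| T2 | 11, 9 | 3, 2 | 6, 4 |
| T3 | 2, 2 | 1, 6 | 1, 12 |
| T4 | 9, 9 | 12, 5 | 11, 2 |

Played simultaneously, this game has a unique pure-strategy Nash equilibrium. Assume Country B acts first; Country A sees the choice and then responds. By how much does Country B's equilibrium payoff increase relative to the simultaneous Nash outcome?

Solve by backward induction (Country B leads).
- Free → Country A plays T2 (best of 4, 5, 11, 2, 9); Country B gets 9.
- Moderate → Country A plays T4 (best of 6, 1, 3, 1, 12); Country B gets 5.
- High → Country A plays T1 (best of 8, 12, 6, 1, 11); Country B gets 10.
Among 9, 5, 10, the best is 10 at High. Subgame-perfect outcome: (T1, High) with payoffs (12, 10).
Under simultaneous play:
Country A's best replies: Free→T2; Moderate→T4; High→T1.
Country B's best replies: T0→High; T1→Free; T2→Free; T3→High; T4→Free.
The unique mutual best reply is (T2, Free), giving (11, 9).
Country B's commitment gain: 10 − 9 = 1.

1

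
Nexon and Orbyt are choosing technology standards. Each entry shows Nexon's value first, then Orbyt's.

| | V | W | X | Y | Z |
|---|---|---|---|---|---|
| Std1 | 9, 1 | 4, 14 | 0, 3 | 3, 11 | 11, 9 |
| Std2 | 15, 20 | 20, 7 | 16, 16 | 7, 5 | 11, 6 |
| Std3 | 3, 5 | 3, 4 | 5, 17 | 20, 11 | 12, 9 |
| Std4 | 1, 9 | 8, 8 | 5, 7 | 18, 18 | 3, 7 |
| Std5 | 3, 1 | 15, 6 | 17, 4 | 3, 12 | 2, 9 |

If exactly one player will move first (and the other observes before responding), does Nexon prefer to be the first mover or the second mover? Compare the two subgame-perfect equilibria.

first

If Nexon leads: Orbyt's best replies are Std1→W, Std2→V, Std3→X, Std4→Y, Std5→Y; Nexon's induced payoffs 4, 15, 5, 18, 3; outcome (Std4, Y), payoffs (18, 18).
If Orbyt leads: Nexon's best replies are V→Std2, W→Std2, X→Std5, Y→Std3, Z→Std3; Orbyt's induced payoffs 20, 7, 4, 11, 9; outcome (Std2, V), payoffs (15, 20).
Nexon gets 18 moving first and 15 moving second, so Nexon prefers to move first.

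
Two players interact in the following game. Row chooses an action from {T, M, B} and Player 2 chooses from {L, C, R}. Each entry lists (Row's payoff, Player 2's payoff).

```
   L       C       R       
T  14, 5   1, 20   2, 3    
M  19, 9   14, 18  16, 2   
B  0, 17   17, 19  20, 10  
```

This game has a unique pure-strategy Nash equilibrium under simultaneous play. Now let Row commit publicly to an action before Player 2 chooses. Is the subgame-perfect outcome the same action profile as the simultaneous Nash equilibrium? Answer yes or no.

Backward induction with Row moving first.
- T: Player 2 compares 5, 20, 3 and picks C; Row would get 1.
- M: Player 2 compares 9, 18, 2 and picks C; Row would get 14.
- B: Player 2 compares 17, 19, 10 and picks C; Row would get 17.
Row's induced payoffs are 1, 14, 17, so Row commits to B. Subgame-perfect outcome: (B, C) with payoffs (17, 19).
For the simultaneous game, intersect best replies.
Row's best replies: L→M; C→B; R→B.
Player 2's best replies: T→C; M→C; B→C.
Only (B, C) has each player best-responding; Nash payoffs (17, 19).
Sequential outcome (B, C) coincides with the Nash profile (B, C).

yes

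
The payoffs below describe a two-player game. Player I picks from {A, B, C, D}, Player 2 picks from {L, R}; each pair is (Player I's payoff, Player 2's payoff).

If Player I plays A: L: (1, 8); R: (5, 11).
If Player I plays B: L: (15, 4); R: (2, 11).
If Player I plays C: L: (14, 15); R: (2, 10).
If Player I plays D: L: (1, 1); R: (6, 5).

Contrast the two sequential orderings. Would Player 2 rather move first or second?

second

If Player I leads: Player 2's best replies are A→R, B→R, C→L, D→R; Player I's induced payoffs 5, 2, 14, 6; outcome (C, L), payoffs (14, 15).
If Player 2 leads: Player I's best replies are L→B, R→D; Player 2's induced payoffs 4, 5; outcome (D, R), payoffs (6, 5).
Player 2 gets 5 moving first and 15 moving second, so Player 2 prefers to move second.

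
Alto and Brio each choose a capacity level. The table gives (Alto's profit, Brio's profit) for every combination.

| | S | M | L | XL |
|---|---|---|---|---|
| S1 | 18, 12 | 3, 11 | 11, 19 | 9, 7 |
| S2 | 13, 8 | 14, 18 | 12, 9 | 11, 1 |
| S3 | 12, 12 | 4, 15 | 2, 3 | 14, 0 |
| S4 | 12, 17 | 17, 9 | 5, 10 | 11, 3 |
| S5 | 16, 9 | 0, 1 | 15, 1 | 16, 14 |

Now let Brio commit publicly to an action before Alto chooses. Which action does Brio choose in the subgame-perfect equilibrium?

Work backward from Alto's decision.
- S: Alto compares 18, 13, 12, 12, 16 and picks S1; Brio would get 12.
- M: Alto compares 3, 14, 4, 17, 0 and picks S4; Brio would get 9.
- L: Alto compares 11, 12, 2, 5, 15 and picks S5; Brio would get 1.
- XL: Alto compares 9, 11, 14, 11, 16 and picks S5; Brio would get 14.
Among 12, 9, 1, 14, the best is 14 at XL. Subgame-perfect outcome: (S5, XL) with payoffs (16, 14).

XL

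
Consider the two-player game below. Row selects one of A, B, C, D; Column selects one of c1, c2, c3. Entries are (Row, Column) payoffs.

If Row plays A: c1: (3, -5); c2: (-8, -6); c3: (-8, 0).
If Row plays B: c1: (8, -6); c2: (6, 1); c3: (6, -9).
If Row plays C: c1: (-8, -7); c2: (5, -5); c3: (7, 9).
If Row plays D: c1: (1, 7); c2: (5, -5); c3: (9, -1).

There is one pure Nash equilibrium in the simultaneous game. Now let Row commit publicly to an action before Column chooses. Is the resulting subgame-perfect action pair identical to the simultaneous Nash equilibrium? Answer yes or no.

Work backward from Column's decision.
- A: BR = c3, leader payoff -8.
- B: BR = c2, leader payoff 6.
- C: BR = c3, leader payoff 7.
- D: BR = c1, leader payoff 1.
Maximizing over -8, 6, 7, 1, Row chooses C. Subgame-perfect outcome: (C, c3) with payoffs (7, 9).
For the simultaneous game, intersect best replies.
Row's best replies: c1→B; c2→B; c3→D.
Column's best replies: A→c3; B→c2; C→c3; D→c1.
The unique mutual best reply is (B, c2), giving (6, 1).
Sequential outcome (C, c3) differs from the Nash profile (B, c2).

no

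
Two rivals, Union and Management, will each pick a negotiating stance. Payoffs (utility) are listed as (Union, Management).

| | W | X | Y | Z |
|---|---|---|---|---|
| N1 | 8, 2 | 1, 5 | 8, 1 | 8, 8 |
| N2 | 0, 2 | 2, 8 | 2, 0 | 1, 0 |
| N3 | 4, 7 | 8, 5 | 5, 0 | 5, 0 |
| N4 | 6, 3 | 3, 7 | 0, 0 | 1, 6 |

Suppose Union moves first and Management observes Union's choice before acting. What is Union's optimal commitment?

Management best-responds to each possible Union move:
- N1 → Management plays Z (best of 2, 5, 1, 8); Union gets 8.
- N2 → Management plays X (best of 2, 8, 0, 0); Union gets 2.
- N3 → Management plays W (best of 7, 5, 0, 0); Union gets 4.
- N4 → Management plays X (best of 3, 7, 0, 6); Union gets 3.
Among 8, 2, 4, 3, the best is 8 at N1. Subgame-perfect outcome: (N1, Z) with payoffs (8, 8).

N1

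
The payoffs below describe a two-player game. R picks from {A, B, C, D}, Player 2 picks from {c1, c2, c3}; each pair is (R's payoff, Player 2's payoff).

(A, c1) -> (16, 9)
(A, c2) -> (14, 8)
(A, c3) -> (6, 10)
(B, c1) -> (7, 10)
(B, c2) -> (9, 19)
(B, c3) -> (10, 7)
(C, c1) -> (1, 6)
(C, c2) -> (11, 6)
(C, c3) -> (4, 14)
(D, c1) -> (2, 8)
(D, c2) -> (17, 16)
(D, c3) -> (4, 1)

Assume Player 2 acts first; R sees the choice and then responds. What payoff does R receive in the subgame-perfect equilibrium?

Work backward from R's decision.
- c1: R compares 16, 7, 1, 2 and picks A; Player 2 would get 9.
- c2: R compares 14, 9, 11, 17 and picks D; Player 2 would get 16.
- c3: R compares 6, 10, 4, 4 and picks B; Player 2 would get 7.
Player 2's induced payoffs are 9, 16, 7, so Player 2 commits to c2. Subgame-perfect outcome: (D, c2) with payoffs (17, 16).

17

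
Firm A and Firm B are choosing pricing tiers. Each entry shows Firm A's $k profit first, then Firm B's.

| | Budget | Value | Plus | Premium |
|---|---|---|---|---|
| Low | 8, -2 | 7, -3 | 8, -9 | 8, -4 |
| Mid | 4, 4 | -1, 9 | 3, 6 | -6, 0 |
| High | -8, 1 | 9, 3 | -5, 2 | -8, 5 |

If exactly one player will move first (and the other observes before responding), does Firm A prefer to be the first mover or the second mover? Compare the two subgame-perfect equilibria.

second

If Firm A leads: Firm B's best replies are Low→Budget, Mid→Value, High→Premium; Firm A's induced payoffs 8, -1, -8; outcome (Low, Budget), payoffs (8, -2).
If Firm B leads: Firm A's best replies are Budget→Low, Value→High, Plus→Low, Premium→Low; Firm B's induced payoffs -2, 3, -9, -4; outcome (High, Value), payoffs (9, 3).
Firm A gets 8 moving first and 9 moving second, so Firm A prefers to move second.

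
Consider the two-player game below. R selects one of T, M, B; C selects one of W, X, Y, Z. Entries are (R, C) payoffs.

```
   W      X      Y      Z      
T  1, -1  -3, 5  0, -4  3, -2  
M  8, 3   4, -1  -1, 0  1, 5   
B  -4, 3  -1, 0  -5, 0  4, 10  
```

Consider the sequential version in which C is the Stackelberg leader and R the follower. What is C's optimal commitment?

Z

Work backward from R's decision.
- W → R plays M (best of 1, 8, -4); C gets 3.
- X → R plays M (best of -3, 4, -1); C gets -1.
- Y → R plays T (best of 0, -1, -5); C gets -4.
- Z → R plays B (best of 3, 1, 4); C gets 10.
Maximizing over 3, -1, -4, 10, C chooses Z. Subgame-perfect outcome: (B, Z) with payoffs (4, 10).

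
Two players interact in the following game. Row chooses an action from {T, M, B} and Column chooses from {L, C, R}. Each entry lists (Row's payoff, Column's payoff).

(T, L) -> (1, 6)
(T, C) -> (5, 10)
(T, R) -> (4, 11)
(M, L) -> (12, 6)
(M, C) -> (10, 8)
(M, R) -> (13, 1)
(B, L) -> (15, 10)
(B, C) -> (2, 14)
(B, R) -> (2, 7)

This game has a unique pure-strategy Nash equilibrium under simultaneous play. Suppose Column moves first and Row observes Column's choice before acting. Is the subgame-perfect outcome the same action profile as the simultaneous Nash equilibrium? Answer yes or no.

Work backward from Row's decision.
- L: Row compares 1, 12, 15 and picks B; Column would get 10.
- C: Row compares 5, 10, 2 and picks M; Column would get 8.
- R: Row compares 4, 13, 2 and picks M; Column would get 1.
Maximizing over 10, 8, 1, Column chooses L. Subgame-perfect outcome: (B, L) with payoffs (15, 10).
Now find the simultaneous Nash equilibrium.
Row's best replies: L→B; C→M; R→M.
Column's best replies: T→R; M→C; B→C.
The unique mutual best reply is (M, C), giving (10, 8).
Sequential outcome (B, L) differs from the Nash profile (M, C).

no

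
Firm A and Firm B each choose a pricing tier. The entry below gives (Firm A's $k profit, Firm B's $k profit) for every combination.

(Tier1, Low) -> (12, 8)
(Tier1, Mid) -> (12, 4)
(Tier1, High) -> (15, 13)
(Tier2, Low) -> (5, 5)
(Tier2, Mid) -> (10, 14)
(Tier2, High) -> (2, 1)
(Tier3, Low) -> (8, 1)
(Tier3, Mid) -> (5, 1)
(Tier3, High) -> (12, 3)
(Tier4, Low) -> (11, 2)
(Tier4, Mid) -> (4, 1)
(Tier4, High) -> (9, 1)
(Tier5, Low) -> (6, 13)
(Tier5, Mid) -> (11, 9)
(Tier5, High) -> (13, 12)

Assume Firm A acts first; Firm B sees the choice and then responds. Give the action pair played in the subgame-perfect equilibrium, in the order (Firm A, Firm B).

Work backward from Firm B's decision.
- Tier1: Firm B compares 8, 4, 13 and picks High; Firm A would get 15.
- Tier2: Firm B compares 5, 14, 1 and picks Mid; Firm A would get 10.
- Tier3: Firm B compares 1, 1, 3 and picks High; Firm A would get 12.
- Tier4: Firm B compares 2, 1, 1 and picks Low; Firm A would get 11.
- Tier5: Firm B compares 13, 9, 12 and picks Low; Firm A would get 6.
Firm A's induced payoffs are 15, 10, 12, 11, 6, so Firm A commits to Tier1. Subgame-perfect outcome: (Tier1, High) with payoffs (15, 13).

(Tier1, High)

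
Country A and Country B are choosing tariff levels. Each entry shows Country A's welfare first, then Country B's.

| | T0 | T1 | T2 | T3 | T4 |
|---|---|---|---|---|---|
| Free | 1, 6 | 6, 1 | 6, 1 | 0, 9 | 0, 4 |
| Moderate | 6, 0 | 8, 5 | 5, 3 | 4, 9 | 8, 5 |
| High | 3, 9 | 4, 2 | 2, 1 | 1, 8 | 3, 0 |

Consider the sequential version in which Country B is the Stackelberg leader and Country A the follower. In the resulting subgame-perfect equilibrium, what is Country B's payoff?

9

Work backward from Country A's decision.
- T0 → Country A plays Moderate (best of 1, 6, 3); Country B gets 0.
- T1 → Country A plays Moderate (best of 6, 8, 4); Country B gets 5.
- T2 → Country A plays Free (best of 6, 5, 2); Country B gets 1.
- T3 → Country A plays Moderate (best of 0, 4, 1); Country B gets 9.
- T4 → Country A plays Moderate (best of 0, 8, 3); Country B gets 5.
Maximizing over 0, 5, 1, 9, 5, Country B chooses T3. Subgame-perfect outcome: (Moderate, T3) with payoffs (4, 9).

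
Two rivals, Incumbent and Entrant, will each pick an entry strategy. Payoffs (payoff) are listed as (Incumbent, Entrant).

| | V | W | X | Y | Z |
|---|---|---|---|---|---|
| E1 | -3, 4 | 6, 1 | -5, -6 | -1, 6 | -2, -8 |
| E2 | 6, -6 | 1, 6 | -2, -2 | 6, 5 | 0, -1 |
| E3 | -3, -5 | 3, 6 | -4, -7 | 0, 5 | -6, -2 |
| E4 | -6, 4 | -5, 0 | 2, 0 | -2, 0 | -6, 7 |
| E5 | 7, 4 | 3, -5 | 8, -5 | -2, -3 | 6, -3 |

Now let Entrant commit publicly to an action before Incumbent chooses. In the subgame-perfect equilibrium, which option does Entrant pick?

Y

Work backward from Incumbent's decision.
- V: Incumbent compares -3, 6, -3, -6, 7 and picks E5; Entrant would get 4.
- W: Incumbent compares 6, 1, 3, -5, 3 and picks E1; Entrant would get 1.
- X: Incumbent compares -5, -2, -4, 2, 8 and picks E5; Entrant would get -5.
- Y: Incumbent compares -1, 6, 0, -2, -2 and picks E2; Entrant would get 5.
- Z: Incumbent compares -2, 0, -6, -6, 6 and picks E5; Entrant would get -3.
Maximizing over 4, 1, -5, 5, -3, Entrant chooses Y. Subgame-perfect outcome: (E2, Y) with payoffs (6, 5).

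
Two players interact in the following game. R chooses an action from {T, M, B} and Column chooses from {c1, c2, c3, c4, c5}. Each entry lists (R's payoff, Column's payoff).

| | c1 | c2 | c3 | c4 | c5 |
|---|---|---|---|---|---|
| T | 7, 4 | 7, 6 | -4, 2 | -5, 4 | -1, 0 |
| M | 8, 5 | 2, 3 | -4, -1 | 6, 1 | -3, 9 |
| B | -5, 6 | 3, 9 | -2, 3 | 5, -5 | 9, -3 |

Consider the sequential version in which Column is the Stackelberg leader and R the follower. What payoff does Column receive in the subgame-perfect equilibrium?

Work backward from R's decision.
- c1: BR = M, leader payoff 5.
- c2: BR = T, leader payoff 6.
- c3: BR = B, leader payoff 3.
- c4: BR = M, leader payoff 1.
- c5: BR = B, leader payoff -3.
Maximizing over 5, 6, 3, 1, -3, Column chooses c2. Subgame-perfect outcome: (T, c2) with payoffs (7, 6).

6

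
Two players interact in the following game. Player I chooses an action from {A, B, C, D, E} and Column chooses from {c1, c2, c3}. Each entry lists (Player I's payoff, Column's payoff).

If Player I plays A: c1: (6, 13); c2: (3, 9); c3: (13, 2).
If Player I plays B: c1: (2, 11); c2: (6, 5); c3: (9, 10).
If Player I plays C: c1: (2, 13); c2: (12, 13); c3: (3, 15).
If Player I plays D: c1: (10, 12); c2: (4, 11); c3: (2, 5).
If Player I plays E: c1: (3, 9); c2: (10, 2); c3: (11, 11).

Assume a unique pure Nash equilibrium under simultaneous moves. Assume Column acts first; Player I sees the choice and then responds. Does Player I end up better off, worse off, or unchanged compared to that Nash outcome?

better off

Player I best-responds to each possible Column move:
- c1 → Player I plays D (best of 6, 2, 2, 10, 3); Column gets 12.
- c2 → Player I plays C (best of 3, 6, 12, 4, 10); Column gets 13.
- c3 → Player I plays A (best of 13, 9, 3, 2, 11); Column gets 2.
Column's induced payoffs are 12, 13, 2, so Column commits to c2. Subgame-perfect outcome: (C, c2) with payoffs (12, 13).
Under simultaneous play:
Player I's best replies: c1→D; c2→C; c3→A.
Column's best replies: A→c1; B→c1; C→c3; D→c1; E→c3.
Only (D, c1) has each player best-responding; Nash payoffs (10, 12).
Player I earns 12 sequentially versus 10 at the Nash outcome: better off.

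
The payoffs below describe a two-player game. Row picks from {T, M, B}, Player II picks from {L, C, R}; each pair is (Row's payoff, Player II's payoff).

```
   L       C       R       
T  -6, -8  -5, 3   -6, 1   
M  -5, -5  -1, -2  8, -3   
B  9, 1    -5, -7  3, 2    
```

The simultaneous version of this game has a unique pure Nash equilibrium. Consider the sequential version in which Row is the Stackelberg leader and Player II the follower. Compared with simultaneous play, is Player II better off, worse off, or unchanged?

Work backward from Player II's decision.
- T: Player II compares -8, 3, 1 and picks C; Row would get -5.
- M: Player II compares -5, -2, -3 and picks C; Row would get -1.
- B: Player II compares 1, -7, 2 and picks R; Row would get 3.
Among -5, -1, 3, the best is 3 at B. Subgame-perfect outcome: (B, R) with payoffs (3, 2).
For the simultaneous game, intersect best replies.
Row's best replies: L→B; C→M; R→M.
Player II's best replies: T→C; M→C; B→R.
The unique mutual best reply is (M, C), giving (-1, -2).
Player II earns 2 sequentially versus -2 at the Nash outcome: better off.

better off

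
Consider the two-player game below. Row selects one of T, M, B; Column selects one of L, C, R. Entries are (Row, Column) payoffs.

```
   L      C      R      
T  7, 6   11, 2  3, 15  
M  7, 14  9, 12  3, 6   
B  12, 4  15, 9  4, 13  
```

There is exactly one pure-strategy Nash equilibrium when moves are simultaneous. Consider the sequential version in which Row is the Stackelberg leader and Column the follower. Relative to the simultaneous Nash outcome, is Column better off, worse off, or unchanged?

better off

Solve by backward induction (Row leads).
- T: Column compares 6, 2, 15 and picks R; Row would get 3.
- M: Column compares 14, 12, 6 and picks L; Row would get 7.
- B: Column compares 4, 9, 13 and picks R; Row would get 4.
Among 3, 7, 4, the best is 7 at M. Subgame-perfect outcome: (M, L) with payoffs (7, 14).
Under simultaneous play:
Row's best replies: L→B; C→B; R→B.
Column's best replies: T→R; M→L; B→R.
Only (B, R) has each player best-responding; Nash payoffs (4, 13).
Column earns 14 sequentially versus 13 at the Nash outcome: better off.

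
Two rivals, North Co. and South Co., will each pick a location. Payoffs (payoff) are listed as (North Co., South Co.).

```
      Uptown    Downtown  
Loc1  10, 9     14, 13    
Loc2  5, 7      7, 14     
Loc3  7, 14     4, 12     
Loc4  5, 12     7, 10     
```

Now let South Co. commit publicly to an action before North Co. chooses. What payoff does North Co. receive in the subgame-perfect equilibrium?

Backward induction with South Co. moving first.
- Uptown → North Co. plays Loc1 (best of 10, 5, 7, 5); South Co. gets 9.
- Downtown → North Co. plays Loc1 (best of 14, 7, 4, 7); South Co. gets 13.
Among 9, 13, the best is 13 at Downtown. Subgame-perfect outcome: (Loc1, Downtown) with payoffs (14, 13).

14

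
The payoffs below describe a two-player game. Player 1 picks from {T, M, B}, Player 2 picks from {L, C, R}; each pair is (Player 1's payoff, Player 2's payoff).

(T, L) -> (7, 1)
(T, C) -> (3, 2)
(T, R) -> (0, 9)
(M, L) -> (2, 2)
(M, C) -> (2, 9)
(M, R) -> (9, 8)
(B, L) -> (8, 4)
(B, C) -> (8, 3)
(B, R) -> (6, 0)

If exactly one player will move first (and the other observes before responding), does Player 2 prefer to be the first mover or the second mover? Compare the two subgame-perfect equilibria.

first

If Player 1 leads: Player 2's best replies are T→R, M→C, B→L; Player 1's induced payoffs 0, 2, 8; outcome (B, L), payoffs (8, 4).
If Player 2 leads: Player 1's best replies are L→B, C→B, R→M; Player 2's induced payoffs 4, 3, 8; outcome (M, R), payoffs (9, 8).
Player 2 gets 8 moving first and 4 moving second, so Player 2 prefers to move first.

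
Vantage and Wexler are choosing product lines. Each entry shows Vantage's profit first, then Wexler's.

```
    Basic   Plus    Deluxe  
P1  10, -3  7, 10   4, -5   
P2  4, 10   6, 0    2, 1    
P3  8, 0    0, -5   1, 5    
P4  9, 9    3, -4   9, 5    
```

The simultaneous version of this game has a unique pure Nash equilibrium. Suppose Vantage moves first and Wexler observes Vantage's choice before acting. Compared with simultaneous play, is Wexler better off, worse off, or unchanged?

Solve by backward induction (Vantage leads).
- P1 → Wexler plays Plus (best of -3, 10, -5); Vantage gets 7.
- P2 → Wexler plays Basic (best of 10, 0, 1); Vantage gets 4.
- P3 → Wexler plays Deluxe (best of 0, -5, 5); Vantage gets 1.
- P4 → Wexler plays Basic (best of 9, -4, 5); Vantage gets 9.
Vantage's induced payoffs are 7, 4, 1, 9, so Vantage commits to P4. Subgame-perfect outcome: (P4, Basic) with payoffs (9, 9).
Now find the simultaneous Nash equilibrium.
Vantage's best replies: Basic→P1; Plus→P1; Deluxe→P4.
Wexler's best replies: P1→Plus; P2→Basic; P3→Deluxe; P4→Basic.
Only (P1, Plus) has each player best-responding; Nash payoffs (7, 10).
Wexler earns 9 sequentially versus 10 at the Nash outcome: worse off.

worse off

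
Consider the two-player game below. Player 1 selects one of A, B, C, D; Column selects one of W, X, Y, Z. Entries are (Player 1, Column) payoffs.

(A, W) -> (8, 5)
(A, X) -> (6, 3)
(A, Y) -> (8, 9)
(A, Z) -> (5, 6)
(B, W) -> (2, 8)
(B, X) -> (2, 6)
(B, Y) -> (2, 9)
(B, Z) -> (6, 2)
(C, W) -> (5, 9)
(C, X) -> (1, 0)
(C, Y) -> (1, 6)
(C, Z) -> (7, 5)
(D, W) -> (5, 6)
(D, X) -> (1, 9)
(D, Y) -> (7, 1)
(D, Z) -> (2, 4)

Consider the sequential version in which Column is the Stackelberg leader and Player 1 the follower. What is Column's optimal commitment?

Y

Solve by backward induction (Column leads).
- W: Player 1 compares 8, 2, 5, 5 and picks A; Column would get 5.
- X: Player 1 compares 6, 2, 1, 1 and picks A; Column would get 3.
- Y: Player 1 compares 8, 2, 1, 7 and picks A; Column would get 9.
- Z: Player 1 compares 5, 6, 7, 2 and picks C; Column would get 5.
Among 5, 3, 9, 5, the best is 9 at Y. Subgame-perfect outcome: (A, Y) with payoffs (8, 9).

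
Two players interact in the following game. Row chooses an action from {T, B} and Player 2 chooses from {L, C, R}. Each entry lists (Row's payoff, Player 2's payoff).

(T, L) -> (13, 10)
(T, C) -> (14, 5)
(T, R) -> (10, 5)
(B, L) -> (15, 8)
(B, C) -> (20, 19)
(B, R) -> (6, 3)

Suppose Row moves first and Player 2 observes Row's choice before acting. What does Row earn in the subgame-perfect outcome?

Work backward from Player 2's decision.
- T: Player 2 compares 10, 5, 5 and picks L; Row would get 13.
- B: Player 2 compares 8, 19, 3 and picks C; Row would get 20.
Row's induced payoffs are 13, 20, so Row commits to B. Subgame-perfect outcome: (B, C) with payoffs (20, 19).

20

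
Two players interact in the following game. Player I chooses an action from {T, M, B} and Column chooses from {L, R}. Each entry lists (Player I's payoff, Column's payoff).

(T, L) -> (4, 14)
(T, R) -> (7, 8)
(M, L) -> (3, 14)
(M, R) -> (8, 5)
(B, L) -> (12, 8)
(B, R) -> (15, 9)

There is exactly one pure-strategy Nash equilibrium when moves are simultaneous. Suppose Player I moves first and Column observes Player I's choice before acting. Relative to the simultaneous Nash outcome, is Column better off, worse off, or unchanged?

unchanged

Solve by backward induction (Player I leads).
- T → Column plays L (best of 14, 8); Player I gets 4.
- M → Column plays L (best of 14, 5); Player I gets 3.
- B → Column plays R (best of 8, 9); Player I gets 15.
Maximizing over 4, 3, 15, Player I chooses B. Subgame-perfect outcome: (B, R) with payoffs (15, 9).
Under simultaneous play:
Player I's best replies: L→B; R→B.
Column's best replies: T→L; M→L; B→R.
The unique mutual best reply is (B, R), giving (15, 9).
Column earns 9 sequentially versus 9 at the Nash outcome: unchanged.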